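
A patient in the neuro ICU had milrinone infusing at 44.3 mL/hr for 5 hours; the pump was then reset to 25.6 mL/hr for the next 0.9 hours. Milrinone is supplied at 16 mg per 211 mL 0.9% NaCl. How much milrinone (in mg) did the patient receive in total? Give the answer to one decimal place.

18.5 mg

Concentration = 16 mg ÷ 211 mL = 0.07582938 mg/mL
Stage 1: 44.3 mL/hr × 5 hr = 221.5 mL → 221.5 mL × 0.07582938 mg/mL = 16.79621 mg
Stage 2: 25.6 mL/hr × 0.9 hr = 23.04 mL → 23.04 mL × 0.07582938 mg/mL = 1.747109 mg
Total = 16.79621 + 1.747109 = 18.54332 mg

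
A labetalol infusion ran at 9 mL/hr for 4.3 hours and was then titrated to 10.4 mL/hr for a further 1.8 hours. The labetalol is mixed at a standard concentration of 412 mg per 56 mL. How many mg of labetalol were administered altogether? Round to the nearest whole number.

Concentration = 412 mg ÷ 56 mL = 7.357143 mg/mL
Stage 1: 9 mL/hr × 4.3 hr = 38.7 mL → 38.7 mL × 7.357143 mg/mL = 284.7214 mg
Stage 2: 10.4 mL/hr × 1.8 hr = 18.72 mL → 18.72 mL × 7.357143 mg/mL = 137.7257 mg
Total = 284.7214 + 137.7257 = 422.4471 mg

422 mg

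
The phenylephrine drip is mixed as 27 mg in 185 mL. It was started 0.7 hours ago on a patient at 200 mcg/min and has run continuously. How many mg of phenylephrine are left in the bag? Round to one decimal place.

200 mcg/min × 60 min/hr = 12000 mcg/hr
Concentration = 27 mg ÷ 185 mL = 0.1459459 mg/mL = 145.9459 mcg/mL
Rate = 12000 mcg/hr ÷ 145.9459 mcg/mL = 82.22222 mL/hr
Volume infused = 82.22222 mL/hr × 0.7 hr = 57.55556 mL
Volume remaining = 185 − 57.55556 = 127.4444 mL
Drug remaining = 127.4444 mL × 145.9459 mcg/mL = 18600 mcg = 18.6 mg

18.6 mg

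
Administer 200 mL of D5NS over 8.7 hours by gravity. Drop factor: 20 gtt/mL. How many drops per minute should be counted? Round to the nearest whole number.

200 mL ÷ (8.7 hr × 60 = 522 min) = 0.3831418 mL/min
0.3831418 mL/min × 20 gtt/mL = 7.662835 gtt/min

8 gtt/min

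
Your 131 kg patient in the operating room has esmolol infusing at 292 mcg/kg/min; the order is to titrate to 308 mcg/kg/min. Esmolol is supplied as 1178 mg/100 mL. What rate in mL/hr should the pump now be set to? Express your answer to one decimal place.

Dose = 308 mcg/kg/min × 131 kg = 40348 mcg/min
40348 mcg/min × 60 min/hr = 2420880 mcg/hr
Concentration = 1178 mg ÷ 100 mL = 11.78 mg/mL = 11780 mcg/mL
Rate = 2420880 mcg/hr ÷ 11780 mcg/mL = 205.5076 mL/hr

205.5 mL/hr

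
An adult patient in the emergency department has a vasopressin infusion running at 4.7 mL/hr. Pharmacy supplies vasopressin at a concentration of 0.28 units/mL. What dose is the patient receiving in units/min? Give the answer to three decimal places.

0.022 units/min

Drug rate = 4.7 mL/hr × 0.28 units/mL = 1.316 units/hr
1.316 units/hr ÷ 60 min/hr = 0.02193333 units/min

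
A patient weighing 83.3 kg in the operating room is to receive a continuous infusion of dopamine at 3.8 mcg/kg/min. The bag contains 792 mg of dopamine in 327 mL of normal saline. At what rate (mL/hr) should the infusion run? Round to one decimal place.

Dose = 3.8 mcg/kg/min × 83.3 kg = 316.54 mcg/min
316.54 mcg/min × 60 min/hr = 18992.4 mcg/hr
Concentration = 792 mg ÷ 327 mL = 2.422018 mg/mL = 2422.018 mcg/mL
Rate = 18992.4 mcg/hr ÷ 2422.018 mcg/mL = 7.841559 mL/hr

7.8 mL/hr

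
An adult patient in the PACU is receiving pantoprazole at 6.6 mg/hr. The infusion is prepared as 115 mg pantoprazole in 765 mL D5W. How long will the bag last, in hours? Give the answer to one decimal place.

17.4 hours

Concentration = 115 mg ÷ 765 mL = 0.1503268 mg/mL
Rate = 6.6 mg/hr ÷ 0.1503268 mg/mL = 43.90435 mL/hr
Duration = 765 mL ÷ 43.90435 mL/hr = 17.42424 hr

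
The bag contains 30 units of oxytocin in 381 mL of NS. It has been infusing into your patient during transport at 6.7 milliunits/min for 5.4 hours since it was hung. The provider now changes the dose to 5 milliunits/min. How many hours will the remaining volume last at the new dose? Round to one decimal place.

Initial rate:
6.7 milliunits/min × 60 min/hr = 402 milliunits/hr
Concentration = 30 units ÷ 381 mL = 0.07874016 units/mL = 78.74016 milliunits/mL
Rate = 402 milliunits/hr ÷ 78.74016 milliunits/mL = 5.1054 mL/hr
Volume infused so far = 5.1054 mL/hr × 5.4 hr = 27.56916 mL
Volume remaining = 381 − 27.56916 = 353.4308 mL
New rate:
5 milliunits/min × 60 min/hr = 300 milliunits/hr
Rate = 300 milliunits/hr ÷ 78.74016 milliunits/mL = 3.81 mL/hr
Time remaining = 353.4308 mL ÷ 3.81 mL/hr = 92.764 hr

92.8 hours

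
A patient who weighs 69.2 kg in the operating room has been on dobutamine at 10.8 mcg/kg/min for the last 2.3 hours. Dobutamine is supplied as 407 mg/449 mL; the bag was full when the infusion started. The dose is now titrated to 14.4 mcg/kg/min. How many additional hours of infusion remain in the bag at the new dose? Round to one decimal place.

Initial rate:
Dose = 10.8 mcg/kg/min × 69.2 kg = 747.36 mcg/min
747.36 mcg/min × 60 min/hr = 44841.6 mcg/hr
Concentration = 407 mg ÷ 449 mL = 0.9064588 mg/mL = 906.4588 mcg/mL
Rate = 44841.6 mcg/hr ÷ 906.4588 mcg/mL = 49.46899 mL/hr
Volume infused so far = 49.46899 mL/hr × 2.3 hr = 113.7787 mL
Volume remaining = 449 − 113.7787 = 335.2213 mL
New rate:
Dose = 14.4 mcg/kg/min × 69.2 kg = 996.48 mcg/min
996.48 mcg/min × 60 min/hr = 59788.8 mcg/hr
Rate = 59788.8 mcg/hr ÷ 906.4588 mcg/mL = 65.95865 mL/hr
Time remaining = 335.2213 mL ÷ 65.95865 mL/hr = 5.082295 hr

5.1 hours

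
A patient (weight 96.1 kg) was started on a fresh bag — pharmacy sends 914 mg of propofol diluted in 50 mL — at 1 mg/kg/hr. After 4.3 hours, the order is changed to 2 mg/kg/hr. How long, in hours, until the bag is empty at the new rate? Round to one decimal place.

Initial rate:
Dose = 1 mg/kg/hr × 96.1 kg = 96.1 mg/hr
Concentration = 914 mg ÷ 50 mL = 18.28 mg/mL
Rate = 96.1 mg/hr ÷ 18.28 mg/mL = 5.257112 mL/hr
Volume infused so far = 5.257112 mL/hr × 4.3 hr = 22.60558 mL
Volume remaining = 50 − 22.60558 = 27.39442 mL
New rate:
Dose = 2 mg/kg/hr × 96.1 kg = 192.2 mg/hr
Rate = 192.2 mg/hr ÷ 18.28 mg/mL = 10.51422 mL/hr
Time remaining = 27.39442 mL ÷ 10.51422 mL/hr = 2.605463 hr

2.6 hours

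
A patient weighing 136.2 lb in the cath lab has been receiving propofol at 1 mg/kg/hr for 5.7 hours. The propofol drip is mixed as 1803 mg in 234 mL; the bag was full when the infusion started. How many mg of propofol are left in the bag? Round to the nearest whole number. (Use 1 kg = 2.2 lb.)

Weight = 136.2 lb ÷ 2.2 lb/kg = 61.90909 kg
Dose = 1 mg/kg/hr × 61.90909 kg = 61.90909 mg/hr
Concentration = 1803 mg ÷ 234 mL = 7.705128 mg/mL
Rate = 61.90909 mg/hr ÷ 7.705128 mg/mL = 8.034791 mL/hr
Volume infused = 8.034791 mL/hr × 5.7 hr = 45.79831 mL
Volume remaining = 234 − 45.79831 = 188.2017 mL
Drug remaining = 188.2017 mL × 7.705128 mg/mL = 1450.118 mg

1450 mg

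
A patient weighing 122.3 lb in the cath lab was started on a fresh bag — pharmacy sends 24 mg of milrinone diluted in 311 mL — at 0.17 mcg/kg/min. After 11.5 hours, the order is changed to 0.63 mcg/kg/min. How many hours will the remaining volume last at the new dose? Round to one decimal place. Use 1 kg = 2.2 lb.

Initial rate:
Weight = 122.3 lb ÷ 2.2 lb/kg = 55.59091 kg
Dose = 0.17 mcg/kg/min × 55.59091 kg = 9.450455 mcg/min
9.450455 mcg/min × 60 min/hr = 567.0273 mcg/hr
Concentration = 24 mg ÷ 311 mL = 0.07717042 mg/mL = 77.17042 mcg/mL
Rate = 567.0273 mcg/hr ÷ 77.17042 mcg/mL = 7.347728 mL/hr
Volume infused so far = 7.347728 mL/hr × 11.5 hr = 84.49888 mL
Volume remaining = 311 − 84.49888 = 226.5011 mL
New rate:
Dose = 0.63 mcg/kg/min × 55.59091 kg = 35.02227 mcg/min
35.02227 mcg/min × 60 min/hr = 2101.336 mcg/hr
Rate = 2101.336 mcg/hr ÷ 77.17042 mcg/mL = 27.22982 mL/hr
Time remaining = 226.5011 mL ÷ 27.22982 mL/hr = 8.318129 hr

8.3 hours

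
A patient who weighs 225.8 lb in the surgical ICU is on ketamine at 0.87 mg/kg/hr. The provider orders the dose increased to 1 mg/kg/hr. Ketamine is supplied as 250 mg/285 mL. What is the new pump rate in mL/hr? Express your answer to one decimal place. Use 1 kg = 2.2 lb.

Weight = 225.8 lb ÷ 2.2 lb/kg = 102.6364 kg
Dose = 1 mg/kg/hr × 102.6364 kg = 102.6364 mg/hr
Concentration = 250 mg ÷ 285 mL = 0.877193 mg/mL
Rate = 102.6364 mg/hr ÷ 0.877193 mg/mL = 117.0055 mL/hr

117.0 mL/hr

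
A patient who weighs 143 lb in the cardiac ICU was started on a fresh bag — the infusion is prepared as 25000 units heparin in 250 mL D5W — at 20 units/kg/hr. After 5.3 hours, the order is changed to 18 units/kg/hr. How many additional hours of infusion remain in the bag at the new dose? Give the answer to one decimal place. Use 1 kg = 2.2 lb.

15.5 hours

Initial rate:
Weight = 143 lb ÷ 2.2 lb/kg = 65 kg
Dose = 20 units/kg/hr × 65 kg = 1300 units/hr
Concentration = 25000 units ÷ 250 mL = 100 units/mL
Rate = 1300 units/hr ÷ 100 units/mL = 13 mL/hr
Volume infused so far = 13 mL/hr × 5.3 hr = 68.9 mL
Volume remaining = 250 − 68.9 = 181.1 mL
New rate:
Dose = 18 units/kg/hr × 65 kg = 1170 units/hr
Rate = 1170 units/hr ÷ 100 units/mL = 11.7 mL/hr
Time remaining = 181.1 mL ÷ 11.7 mL/hr = 15.47863 hr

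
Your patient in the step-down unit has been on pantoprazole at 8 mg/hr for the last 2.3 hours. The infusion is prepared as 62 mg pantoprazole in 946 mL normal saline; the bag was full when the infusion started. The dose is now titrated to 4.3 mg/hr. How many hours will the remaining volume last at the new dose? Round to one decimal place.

Initial rate:
Concentration = 62 mg ÷ 946 mL = 0.06553911 mg/mL
Rate = 8 mg/hr ÷ 0.06553911 mg/mL = 122.0645 mL/hr
Volume infused so far = 122.0645 mL/hr × 2.3 hr = 280.7484 mL
Volume remaining = 946 − 280.7484 = 665.2516 mL
New rate:
Rate = 4.3 mg/hr ÷ 0.06553911 mg/mL = 65.60968 mL/hr
Time remaining = 665.2516 mL ÷ 65.60968 mL/hr = 10.13953 hr

10.1 hours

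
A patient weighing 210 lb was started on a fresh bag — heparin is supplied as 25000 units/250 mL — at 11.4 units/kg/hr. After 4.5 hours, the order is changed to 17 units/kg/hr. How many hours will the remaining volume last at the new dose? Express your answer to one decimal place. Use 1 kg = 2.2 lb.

12.4 hours

Initial rate:
Weight = 210 lb ÷ 2.2 lb/kg = 95.45455 kg
Dose = 11.4 units/kg/hr × 95.45455 kg = 1088.182 units/hr
Concentration = 25000 units ÷ 250 mL = 100 units/mL
Rate = 1088.182 units/hr ÷ 100 units/mL = 10.88182 mL/hr
Volume infused so far = 10.88182 mL/hr × 4.5 hr = 48.96818 mL
Volume remaining = 250 − 48.96818 = 201.0318 mL
New rate:
Dose = 17 units/kg/hr × 95.45455 kg = 1622.727 units/hr
Rate = 1622.727 units/hr ÷ 100 units/mL = 16.22727 mL/hr
Time remaining = 201.0318 mL ÷ 16.22727 mL/hr = 12.38852 hr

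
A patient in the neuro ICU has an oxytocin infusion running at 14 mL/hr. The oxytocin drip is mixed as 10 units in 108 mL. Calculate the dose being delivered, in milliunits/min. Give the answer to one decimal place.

Concentration = 10 units ÷ 108 mL = 0.09259259 units/mL = 92.59259 milliunits/mL
Drug rate = 14 mL/hr × 92.59259 milliunits/mL = 1296.296 milliunits/hr
1296.296 milliunits/hr ÷ 60 min/hr = 21.60494 milliunits/min

21.6 milliunits/min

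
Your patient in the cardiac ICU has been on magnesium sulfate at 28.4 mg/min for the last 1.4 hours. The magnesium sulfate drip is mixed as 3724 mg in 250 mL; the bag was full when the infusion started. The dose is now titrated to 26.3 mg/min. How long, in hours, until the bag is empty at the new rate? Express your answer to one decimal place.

Initial rate:
28.4 mg/min × 60 min/hr = 1704 mg/hr
Concentration = 3724 mg ÷ 250 mL = 14.896 mg/mL
Rate = 1704 mg/hr ÷ 14.896 mg/mL = 114.3931 mL/hr
Volume infused so far = 114.3931 mL/hr × 1.4 hr = 160.1504 mL
Volume remaining = 250 − 160.1504 = 89.84962 mL
New rate:
26.3 mg/min × 60 min/hr = 1578 mg/hr
Rate = 1578 mg/hr ÷ 14.896 mg/mL = 105.9345 mL/hr
Time remaining = 89.84962 mL ÷ 105.9345 mL/hr = 0.8481622 hr

0.8 hours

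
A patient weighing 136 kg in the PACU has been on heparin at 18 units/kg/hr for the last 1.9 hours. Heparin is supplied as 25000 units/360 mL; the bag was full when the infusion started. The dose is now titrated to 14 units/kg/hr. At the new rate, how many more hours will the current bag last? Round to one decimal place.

10.7 hours

Initial rate:
Dose = 18 units/kg/hr × 136 kg = 2448 units/hr
Concentration = 25000 units ÷ 360 mL = 69.44444 units/mL
Rate = 2448 units/hr ÷ 69.44444 units/mL = 35.2512 mL/hr
Volume infused so far = 35.2512 mL/hr × 1.9 hr = 66.97728 mL
Volume remaining = 360 − 66.97728 = 293.0227 mL
New rate:
Dose = 14 units/kg/hr × 136 kg = 1904 units/hr
Rate = 1904 units/hr ÷ 69.44444 units/mL = 27.4176 mL/hr
Time remaining = 293.0227 mL ÷ 27.4176 mL/hr = 10.68739 hr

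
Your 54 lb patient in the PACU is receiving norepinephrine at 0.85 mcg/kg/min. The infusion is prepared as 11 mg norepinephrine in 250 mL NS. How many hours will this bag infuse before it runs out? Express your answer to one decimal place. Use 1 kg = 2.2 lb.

8.8 hours

Weight = 54 lb ÷ 2.2 lb/kg = 24.54545 kg
Dose = 0.85 mcg/kg/min × 24.54545 kg = 20.86364 mcg/min
20.86364 mcg/min × 60 min/hr = 1251.818 mcg/hr
Concentration = 11 mg ÷ 250 mL = 0.044 mg/mL = 44 mcg/mL
Rate = 1251.818 mcg/hr ÷ 44 mcg/mL = 28.45041 mL/hr
Duration = 250 mL ÷ 28.45041 mL/hr = 8.787219 hr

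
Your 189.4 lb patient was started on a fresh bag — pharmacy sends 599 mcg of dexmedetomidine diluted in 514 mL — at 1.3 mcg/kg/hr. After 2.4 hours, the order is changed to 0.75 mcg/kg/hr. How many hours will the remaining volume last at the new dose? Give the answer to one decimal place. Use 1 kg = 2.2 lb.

Initial rate:
Weight = 189.4 lb ÷ 2.2 lb/kg = 86.09091 kg
Dose = 1.3 mcg/kg/hr × 86.09091 kg = 111.9182 mcg/hr
Concentration = 599 mcg ÷ 514 mL = 1.16537 mcg/mL
Rate = 111.9182 mcg/hr ÷ 1.16537 mcg/mL = 96.03664 mL/hr
Volume infused so far = 96.03664 mL/hr × 2.4 hr = 230.4879 mL
Volume remaining = 514 − 230.4879 = 283.5121 mL
New rate:
Dose = 0.75 mcg/kg/hr × 86.09091 kg = 64.56818 mcg/hr
Rate = 64.56818 mcg/hr ÷ 1.16537 mcg/mL = 55.40575 mL/hr
Time remaining = 283.5121 mL ÷ 55.40575 mL/hr = 5.117015 hr

5.1 hours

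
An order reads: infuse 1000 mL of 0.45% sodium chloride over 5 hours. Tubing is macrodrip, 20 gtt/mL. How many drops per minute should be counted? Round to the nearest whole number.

1000 mL ÷ (5 hr × 60 = 300 min) = 3.333333 mL/min
3.333333 mL/min × 20 gtt/mL = 66.66667 gtt/min

67 gtt/min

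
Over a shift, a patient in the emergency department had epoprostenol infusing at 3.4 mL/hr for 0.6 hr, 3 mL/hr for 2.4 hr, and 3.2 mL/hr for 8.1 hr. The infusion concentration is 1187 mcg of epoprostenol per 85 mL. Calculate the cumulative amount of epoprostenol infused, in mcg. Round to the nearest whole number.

Concentration = 1187 mcg ÷ 85 mL = 13.96471 mcg/mL
Stage 1: 3.4 mL/hr × 0.6 hr = 2.04 mL → 2.04 mL × 13.96471 mcg/mL = 28.488 mcg
Stage 2: 3 mL/hr × 2.4 hr = 7.2 mL → 7.2 mL × 13.96471 mcg/mL = 100.5459 mcg
Stage 3: 3.2 mL/hr × 8.1 hr = 25.92 mL → 25.92 mL × 13.96471 mcg/mL = 361.9652 mcg
Total = 28.488 + 100.5459 + 361.9652 = 490.9991 mcg

491 mcg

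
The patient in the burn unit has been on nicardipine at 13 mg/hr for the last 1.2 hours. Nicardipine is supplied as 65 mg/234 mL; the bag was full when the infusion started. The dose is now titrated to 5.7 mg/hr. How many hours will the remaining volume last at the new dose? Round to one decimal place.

Initial rate:
Concentration = 65 mg ÷ 234 mL = 0.2777778 mg/mL
Rate = 13 mg/hr ÷ 0.2777778 mg/mL = 46.8 mL/hr
Volume infused so far = 46.8 mL/hr × 1.2 hr = 56.16 mL
Volume remaining = 234 − 56.16 = 177.84 mL
New rate:
Rate = 5.7 mg/hr ÷ 0.2777778 mg/mL = 20.52 mL/hr
Time remaining = 177.84 mL ÷ 20.52 mL/hr = 8.666667 hr

8.7 hours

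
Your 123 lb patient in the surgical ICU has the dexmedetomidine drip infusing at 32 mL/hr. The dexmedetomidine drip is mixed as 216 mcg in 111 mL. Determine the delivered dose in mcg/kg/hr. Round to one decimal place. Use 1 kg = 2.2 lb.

1.1 mcg/kg/hr

Weight = 123 lb ÷ 2.2 lb/kg = 55.90909 kg
Concentration = 216 mcg ÷ 111 mL = 1.945946 mcg/mL
Drug rate = 32 mL/hr × 1.945946 mcg/mL = 62.27027 mcg/hr
62.27027 mcg/hr ÷ 55.90909 kg = 1.113777 mcg/kg/hr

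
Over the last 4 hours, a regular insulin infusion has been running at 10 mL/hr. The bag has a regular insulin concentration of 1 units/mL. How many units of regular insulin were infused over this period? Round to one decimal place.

Drug rate = 10 mL/hr × 1 units/mL = 10 units/hr
Total = 10 units/hr × 4 hr = 40 units

40.0 units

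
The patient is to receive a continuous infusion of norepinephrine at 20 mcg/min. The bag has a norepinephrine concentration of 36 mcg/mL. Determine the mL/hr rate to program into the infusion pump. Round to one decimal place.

33.3 mL/hr

20 mcg/min × 60 min/hr = 1200 mcg/hr
Rate = 1200 mcg/hr ÷ 36 mcg/mL = 33.33333 mL/hr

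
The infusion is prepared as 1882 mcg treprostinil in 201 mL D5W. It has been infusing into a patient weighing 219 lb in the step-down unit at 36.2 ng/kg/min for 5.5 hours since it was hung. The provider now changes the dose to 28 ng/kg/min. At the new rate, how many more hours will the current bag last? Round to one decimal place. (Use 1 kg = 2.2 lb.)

4.1 hours

Initial rate:
Weight = 219 lb ÷ 2.2 lb/kg = 99.54545 kg
Dose = 36.2 ng/kg/min × 99.54545 kg = 3603.545 ng/min
3603.545 ng/min × 60 min/hr = 216212.7 ng/hr
Concentration = 1882 mcg ÷ 201 mL = 9.363184 mcg/mL = 9363.184 ng/mL
Rate = 216212.7 ng/hr ÷ 9363.184 ng/mL = 23.09179 mL/hr
Volume infused so far = 23.09179 mL/hr × 5.5 hr = 127.0049 mL
Volume remaining = 201 − 127.0049 = 73.99513 mL
New rate:
Dose = 28 ng/kg/min × 99.54545 kg = 2787.273 ng/min
2787.273 ng/min × 60 min/hr = 167236.4 ng/hr
Rate = 167236.4 ng/hr ÷ 9363.184 ng/mL = 17.86106 mL/hr
Time remaining = 73.99513 mL ÷ 17.86106 mL/hr = 4.142819 hr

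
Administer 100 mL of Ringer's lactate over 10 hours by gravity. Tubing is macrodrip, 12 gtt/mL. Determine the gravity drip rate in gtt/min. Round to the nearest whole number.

100 mL ÷ (10 hr × 60 = 600 min) = 0.1666667 mL/min
0.1666667 mL/min × 12 gtt/mL = 2 gtt/min

2 gtt/min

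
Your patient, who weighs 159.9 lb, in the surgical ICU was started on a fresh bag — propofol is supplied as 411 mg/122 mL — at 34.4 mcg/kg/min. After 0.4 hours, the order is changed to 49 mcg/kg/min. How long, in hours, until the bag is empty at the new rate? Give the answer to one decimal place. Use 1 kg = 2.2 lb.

Initial rate:
Weight = 159.9 lb ÷ 2.2 lb/kg = 72.68182 kg
Dose = 34.4 mcg/kg/min × 72.68182 kg = 2500.255 mcg/min
2500.255 mcg/min × 60 min/hr = 150015.3 mcg/hr
Concentration = 411 mg ÷ 122 mL = 3.368852 mg/mL = 3368.852 mcg/mL
Rate = 150015.3 mcg/hr ÷ 3368.852 mcg/mL = 44.53008 mL/hr
Volume infused so far = 44.53008 mL/hr × 0.4 hr = 17.81203 mL
Volume remaining = 122 − 17.81203 = 104.188 mL
New rate:
Dose = 49 mcg/kg/min × 72.68182 kg = 3561.409 mcg/min
3561.409 mcg/min × 60 min/hr = 213684.5 mcg/hr
Rate = 213684.5 mcg/hr ÷ 3368.852 mcg/mL = 63.42948 mL/hr
Time remaining = 104.188 mL ÷ 63.42948 mL/hr = 1.64258 hr

1.6 hours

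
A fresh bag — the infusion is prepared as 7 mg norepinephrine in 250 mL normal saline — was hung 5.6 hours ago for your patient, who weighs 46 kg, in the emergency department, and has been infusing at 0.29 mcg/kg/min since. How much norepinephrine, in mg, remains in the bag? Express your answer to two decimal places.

Dose = 0.29 mcg/kg/min × 46 kg = 13.34 mcg/min
13.34 mcg/min × 60 min/hr = 800.4 mcg/hr
Concentration = 7 mg ÷ 250 mL = 0.028 mg/mL = 28 mcg/mL
Rate = 800.4 mcg/hr ÷ 28 mcg/mL = 28.58571 mL/hr
Volume infused = 28.58571 mL/hr × 5.6 hr = 160.08 mL
Volume remaining = 250 − 160.08 = 89.92 mL
Drug remaining = 89.92 mL × 28 mcg/mL = 2517.76 mcg = 2.51776 mg

2.52 mg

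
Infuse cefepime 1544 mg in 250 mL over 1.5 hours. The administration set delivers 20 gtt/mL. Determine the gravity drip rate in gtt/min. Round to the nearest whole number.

56 gtt/min

250 mL ÷ (1.5 hr × 60 = 90 min) = 2.777778 mL/min
2.777778 mL/min × 20 gtt/mL = 55.55556 gtt/min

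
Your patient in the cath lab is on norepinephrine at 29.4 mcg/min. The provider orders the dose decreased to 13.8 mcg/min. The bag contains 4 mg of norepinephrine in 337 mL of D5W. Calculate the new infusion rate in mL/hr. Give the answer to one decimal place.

69.8 mL/hr

13.8 mcg/min × 60 min/hr = 828 mcg/hr
Concentration = 4 mg ÷ 337 mL = 0.01186944 mg/mL = 11.86944 mcg/mL
Rate = 828 mcg/hr ÷ 11.86944 mcg/mL = 69.759 mL/hr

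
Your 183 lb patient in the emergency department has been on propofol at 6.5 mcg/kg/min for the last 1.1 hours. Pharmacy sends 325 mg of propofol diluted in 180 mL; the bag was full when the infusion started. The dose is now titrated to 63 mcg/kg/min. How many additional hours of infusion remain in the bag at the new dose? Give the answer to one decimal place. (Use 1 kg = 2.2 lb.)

0.9 hours

Initial rate:
Weight = 183 lb ÷ 2.2 lb/kg = 83.18182 kg
Dose = 6.5 mcg/kg/min × 83.18182 kg = 540.6818 mcg/min
540.6818 mcg/min × 60 min/hr = 32440.91 mcg/hr
Concentration = 325 mg ÷ 180 mL = 1.805556 mg/mL = 1805.556 mcg/mL
Rate = 32440.91 mcg/hr ÷ 1805.556 mcg/mL = 17.96727 mL/hr
Volume infused so far = 17.96727 mL/hr × 1.1 hr = 19.764 mL
Volume remaining = 180 − 19.764 = 160.236 mL
New rate:
Dose = 63 mcg/kg/min × 83.18182 kg = 5240.455 mcg/min
5240.455 mcg/min × 60 min/hr = 314427.3 mcg/hr
Rate = 314427.3 mcg/hr ÷ 1805.556 mcg/mL = 174.1443 mL/hr
Time remaining = 160.236 mL ÷ 174.1443 mL/hr = 0.9201333 hr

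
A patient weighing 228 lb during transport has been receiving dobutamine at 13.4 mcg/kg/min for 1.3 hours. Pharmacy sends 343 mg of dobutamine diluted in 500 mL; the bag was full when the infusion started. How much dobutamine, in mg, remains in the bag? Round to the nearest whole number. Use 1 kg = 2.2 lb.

Weight = 228 lb ÷ 2.2 lb/kg = 103.6364 kg
Dose = 13.4 mcg/kg/min × 103.6364 kg = 1388.727 mcg/min
1388.727 mcg/min × 60 min/hr = 83323.64 mcg/hr
Concentration = 343 mg ÷ 500 mL = 0.686 mg/mL = 686 mcg/mL
Rate = 83323.64 mcg/hr ÷ 686 mcg/mL = 121.463 mL/hr
Volume infused = 121.463 mL/hr × 1.3 hr = 157.9019 mL
Volume remaining = 500 − 157.9019 = 342.0981 mL
Drug remaining = 342.0981 mL × 686 mcg/mL = 234679.3 mcg = 234.6793 mg

235 mg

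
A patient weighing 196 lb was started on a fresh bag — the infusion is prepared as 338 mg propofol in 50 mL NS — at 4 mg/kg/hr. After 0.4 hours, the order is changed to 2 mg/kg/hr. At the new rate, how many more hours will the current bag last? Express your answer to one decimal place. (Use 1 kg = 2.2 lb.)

Initial rate:
Weight = 196 lb ÷ 2.2 lb/kg = 89.09091 kg
Dose = 4 mg/kg/hr × 89.09091 kg = 356.3636 mg/hr
Concentration = 338 mg ÷ 50 mL = 6.76 mg/mL
Rate = 356.3636 mg/hr ÷ 6.76 mg/mL = 52.71651 mL/hr
Volume infused so far = 52.71651 mL/hr × 0.4 hr = 21.08661 mL
Volume remaining = 50 − 21.08661 = 28.91339 mL
New rate:
Dose = 2 mg/kg/hr × 89.09091 kg = 178.1818 mg/hr
Rate = 178.1818 mg/hr ÷ 6.76 mg/mL = 26.35826 mL/hr
Time remaining = 28.91339 mL ÷ 26.35826 mL/hr = 1.096939 hr

1.1 hours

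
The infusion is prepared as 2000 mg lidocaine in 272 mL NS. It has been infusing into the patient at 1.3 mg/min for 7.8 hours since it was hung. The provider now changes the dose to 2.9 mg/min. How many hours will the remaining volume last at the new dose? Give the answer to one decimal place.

8.0 hours

Initial rate:
1.3 mg/min × 60 min/hr = 78 mg/hr
Concentration = 2000 mg ÷ 272 mL = 7.352941 mg/mL
Rate = 78 mg/hr ÷ 7.352941 mg/mL = 10.608 mL/hr
Volume infused so far = 10.608 mL/hr × 7.8 hr = 82.7424 mL
Volume remaining = 272 − 82.7424 = 189.2576 mL
New rate:
2.9 mg/min × 60 min/hr = 174 mg/hr
Rate = 174 mg/hr ÷ 7.352941 mg/mL = 23.664 mL/hr
Time remaining = 189.2576 mL ÷ 23.664 mL/hr = 7.997701 hr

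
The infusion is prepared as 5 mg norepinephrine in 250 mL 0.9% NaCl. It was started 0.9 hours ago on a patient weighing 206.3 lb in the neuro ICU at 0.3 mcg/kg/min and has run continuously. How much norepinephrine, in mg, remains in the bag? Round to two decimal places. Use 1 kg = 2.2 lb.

3.48 mg

Weight = 206.3 lb ÷ 2.2 lb/kg = 93.77273 kg
Dose = 0.3 mcg/kg/min × 93.77273 kg = 28.13182 mcg/min
28.13182 mcg/min × 60 min/hr = 1687.909 mcg/hr
Concentration = 5 mg ÷ 250 mL = 0.02 mg/mL = 20 mcg/mL
Rate = 1687.909 mcg/hr ÷ 20 mcg/mL = 84.39545 mL/hr
Volume infused = 84.39545 mL/hr × 0.9 hr = 75.95591 mL
Volume remaining = 250 − 75.95591 = 174.0441 mL
Drug remaining = 174.0441 mL × 20 mcg/mL = 3480.882 mcg = 3.480882 mg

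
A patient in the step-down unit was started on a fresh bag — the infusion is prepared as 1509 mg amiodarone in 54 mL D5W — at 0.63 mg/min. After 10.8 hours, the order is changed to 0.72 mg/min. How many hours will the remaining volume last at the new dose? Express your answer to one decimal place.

Initial rate:
0.63 mg/min × 60 min/hr = 37.8 mg/hr
Concentration = 1509 mg ÷ 54 mL = 27.94444 mg/mL
Rate = 37.8 mg/hr ÷ 27.94444 mg/mL = 1.352684 mL/hr
Volume infused so far = 1.352684 mL/hr × 10.8 hr = 14.60899 mL
Volume remaining = 54 − 14.60899 = 39.39101 mL
New rate:
0.72 mg/min × 60 min/hr = 43.2 mg/hr
Rate = 43.2 mg/hr ÷ 27.94444 mg/mL = 1.545924 mL/hr
Time remaining = 39.39101 mL ÷ 1.545924 mL/hr = 25.48056 hr

25.5 hours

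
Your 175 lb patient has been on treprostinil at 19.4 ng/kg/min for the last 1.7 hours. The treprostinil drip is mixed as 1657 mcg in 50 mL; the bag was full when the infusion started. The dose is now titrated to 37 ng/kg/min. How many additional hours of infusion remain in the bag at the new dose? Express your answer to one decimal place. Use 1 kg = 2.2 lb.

8.5 hours

Initial rate:
Weight = 175 lb ÷ 2.2 lb/kg = 79.54545 kg
Dose = 19.4 ng/kg/min × 79.54545 kg = 1543.182 ng/min
1543.182 ng/min × 60 min/hr = 92590.91 ng/hr
Concentration = 1657 mcg ÷ 50 mL = 33.14 mcg/mL = 33140 ng/mL
Rate = 92590.91 ng/hr ÷ 33140 ng/mL = 2.793932 mL/hr
Volume infused so far = 2.793932 mL/hr × 1.7 hr = 4.749685 mL
Volume remaining = 50 − 4.749685 = 45.25032 mL
New rate:
Dose = 37 ng/kg/min × 79.54545 kg = 2943.182 ng/min
2943.182 ng/min × 60 min/hr = 176590.9 ng/hr
Rate = 176590.9 ng/hr ÷ 33140 ng/mL = 5.328633 mL/hr
Time remaining = 45.25032 mL ÷ 5.328633 mL/hr = 8.491918 hr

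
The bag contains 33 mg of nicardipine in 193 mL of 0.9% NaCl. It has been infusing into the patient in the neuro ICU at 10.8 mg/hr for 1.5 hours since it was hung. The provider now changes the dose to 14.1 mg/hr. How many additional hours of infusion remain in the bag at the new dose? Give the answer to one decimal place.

Initial rate:
Concentration = 33 mg ÷ 193 mL = 0.1709845 mg/mL
Rate = 10.8 mg/hr ÷ 0.1709845 mg/mL = 63.16364 mL/hr
Volume infused so far = 63.16364 mL/hr × 1.5 hr = 94.74545 mL
Volume remaining = 193 − 94.74545 = 98.25455 mL
New rate:
Rate = 14.1 mg/hr ÷ 0.1709845 mg/mL = 82.46364 mL/hr
Time remaining = 98.25455 mL ÷ 82.46364 mL/hr = 1.191489 hr

1.2 hours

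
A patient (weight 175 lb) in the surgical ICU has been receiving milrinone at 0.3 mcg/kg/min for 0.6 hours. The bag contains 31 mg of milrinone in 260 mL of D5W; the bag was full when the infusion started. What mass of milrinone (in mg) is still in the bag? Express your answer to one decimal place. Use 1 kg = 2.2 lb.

30.1 mg

Weight = 175 lb ÷ 2.2 lb/kg = 79.54545 kg
Dose = 0.3 mcg/kg/min × 79.54545 kg = 23.86364 mcg/min
23.86364 mcg/min × 60 min/hr = 1431.818 mcg/hr
Concentration = 31 mg ÷ 260 mL = 0.1192308 mg/mL = 119.2308 mcg/mL
Rate = 1431.818 mcg/hr ÷ 119.2308 mcg/mL = 12.0088 mL/hr
Volume infused = 12.0088 mL/hr × 0.6 hr = 7.205279 mL
Volume remaining = 260 − 7.205279 = 252.7947 mL
Drug remaining = 252.7947 mL × 119.2308 mcg/mL = 30140.91 mcg = 30.14091 mg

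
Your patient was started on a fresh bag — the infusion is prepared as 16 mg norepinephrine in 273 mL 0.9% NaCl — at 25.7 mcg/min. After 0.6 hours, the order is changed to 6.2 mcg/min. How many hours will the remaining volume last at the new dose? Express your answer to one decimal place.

Initial rate:
25.7 mcg/min × 60 min/hr = 1542 mcg/hr
Concentration = 16 mg ÷ 273 mL = 0.05860806 mg/mL = 58.60806 mcg/mL
Rate = 1542 mcg/hr ÷ 58.60806 mcg/mL = 26.31038 mL/hr
Volume infused so far = 26.31038 mL/hr × 0.6 hr = 15.78622 mL
Volume remaining = 273 − 15.78622 = 257.2138 mL
New rate:
6.2 mcg/min × 60 min/hr = 372 mcg/hr
Rate = 372 mcg/hr ÷ 58.60806 mcg/mL = 6.34725 mL/hr
Time remaining = 257.2138 mL ÷ 6.34725 mL/hr = 40.52366 hr

40.5 hours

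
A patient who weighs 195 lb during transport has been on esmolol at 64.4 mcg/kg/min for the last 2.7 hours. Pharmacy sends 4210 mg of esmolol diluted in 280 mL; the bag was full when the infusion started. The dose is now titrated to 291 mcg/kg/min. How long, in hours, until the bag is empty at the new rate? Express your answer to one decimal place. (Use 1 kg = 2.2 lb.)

Initial rate:
Weight = 195 lb ÷ 2.2 lb/kg = 88.63636 kg
Dose = 64.4 mcg/kg/min × 88.63636 kg = 5708.182 mcg/min
5708.182 mcg/min × 60 min/hr = 342490.9 mcg/hr
Concentration = 4210 mg ÷ 280 mL = 15.03571 mg/mL = 15035.71 mcg/mL
Rate = 342490.9 mcg/hr ÷ 15035.71 mcg/mL = 22.77849 mL/hr
Volume infused so far = 22.77849 mL/hr × 2.7 hr = 61.50193 mL
Volume remaining = 280 − 61.50193 = 218.4981 mL
New rate:
Dose = 291 mcg/kg/min × 88.63636 kg = 25793.18 mcg/min
25793.18 mcg/min × 60 min/hr = 1547591 mcg/hr
Rate = 1547591 mcg/hr ÷ 15035.71 mcg/mL = 102.9277 mL/hr
Time remaining = 218.4981 mL ÷ 102.9277 mL/hr = 2.122831 hr

2.1 hours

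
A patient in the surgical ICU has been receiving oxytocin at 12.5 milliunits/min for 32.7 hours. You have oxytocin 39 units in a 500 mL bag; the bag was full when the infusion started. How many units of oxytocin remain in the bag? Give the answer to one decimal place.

14.5 units

12.5 milliunits/min × 60 min/hr = 750 milliunits/hr
Concentration = 39 units ÷ 500 mL = 0.078 units/mL = 78 milliunits/mL
Rate = 750 milliunits/hr ÷ 78 milliunits/mL = 9.615385 mL/hr
Volume infused = 9.615385 mL/hr × 32.7 hr = 314.4231 mL
Volume remaining = 500 − 314.4231 = 185.5769 mL
Drug remaining = 185.5769 mL × 78 milliunits/mL = 14475 milliunits = 14.475 units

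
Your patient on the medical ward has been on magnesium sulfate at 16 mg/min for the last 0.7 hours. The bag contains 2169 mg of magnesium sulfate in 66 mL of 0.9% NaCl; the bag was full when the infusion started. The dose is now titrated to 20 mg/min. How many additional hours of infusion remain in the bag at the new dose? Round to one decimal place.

Initial rate:
16 mg/min × 60 min/hr = 960 mg/hr
Concentration = 2169 mg ÷ 66 mL = 32.86364 mg/mL
Rate = 960 mg/hr ÷ 32.86364 mg/mL = 29.21162 mL/hr
Volume infused so far = 29.21162 mL/hr × 0.7 hr = 20.44813 mL
Volume remaining = 66 − 20.44813 = 45.55187 mL
New rate:
20 mg/min × 60 min/hr = 1200 mg/hr
Rate = 1200 mg/hr ÷ 32.86364 mg/mL = 36.51452 mL/hr
Time remaining = 45.55187 mL ÷ 36.51452 mL/hr = 1.2475 hr

1.2 hours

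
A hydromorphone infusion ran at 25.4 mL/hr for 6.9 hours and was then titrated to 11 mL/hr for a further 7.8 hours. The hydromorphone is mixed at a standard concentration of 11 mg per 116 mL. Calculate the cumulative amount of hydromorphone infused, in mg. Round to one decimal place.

24.8 mg

Concentration = 11 mg ÷ 116 mL = 0.09482759 mg/mL
Stage 1: 25.4 mL/hr × 6.9 hr = 175.26 mL → 175.26 mL × 0.09482759 mg/mL = 16.61948 mg
Stage 2: 11 mL/hr × 7.8 hr = 85.8 mL → 85.8 mL × 0.09482759 mg/mL = 8.136207 mg
Total = 16.61948 + 8.136207 = 24.75569 mg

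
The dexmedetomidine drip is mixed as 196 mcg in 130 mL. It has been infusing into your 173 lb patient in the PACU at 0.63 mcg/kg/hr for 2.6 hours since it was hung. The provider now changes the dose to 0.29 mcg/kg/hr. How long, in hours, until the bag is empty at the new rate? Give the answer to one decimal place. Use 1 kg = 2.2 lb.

Initial rate:
Weight = 173 lb ÷ 2.2 lb/kg = 78.63636 kg
Dose = 0.63 mcg/kg/hr × 78.63636 kg = 49.54091 mcg/hr
Concentration = 196 mcg ÷ 130 mL = 1.507692 mcg/mL
Rate = 49.54091 mcg/hr ÷ 1.507692 mcg/mL = 32.85877 mL/hr
Volume infused so far = 32.85877 mL/hr × 2.6 hr = 85.43279 mL
Volume remaining = 130 − 85.43279 = 44.56721 mL
New rate:
Dose = 0.29 mcg/kg/hr × 78.63636 kg = 22.80455 mcg/hr
Rate = 22.80455 mcg/hr ÷ 1.507692 mcg/mL = 15.12546 mL/hr
Time remaining = 44.56721 mL ÷ 15.12546 mL/hr = 2.946502 hr

2.9 hours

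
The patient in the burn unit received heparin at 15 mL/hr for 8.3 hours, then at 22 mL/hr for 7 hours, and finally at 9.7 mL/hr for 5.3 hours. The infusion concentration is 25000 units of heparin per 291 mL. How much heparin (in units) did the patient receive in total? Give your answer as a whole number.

Concentration = 25000 units ÷ 291 mL = 85.91065 units/mL
Stage 1: 15 mL/hr × 8.3 hr = 124.5 mL → 124.5 mL × 85.91065 units/mL = 10695.88 units
Stage 2: 22 mL/hr × 7 hr = 154 mL → 154 mL × 85.91065 units/mL = 13230.24 units
Stage 3: 9.7 mL/hr × 5.3 hr = 51.41 mL → 51.41 mL × 85.91065 units/mL = 4416.667 units
Total = 10695.88 + 13230.24 + 4416.667 = 28342.78 units

28343 units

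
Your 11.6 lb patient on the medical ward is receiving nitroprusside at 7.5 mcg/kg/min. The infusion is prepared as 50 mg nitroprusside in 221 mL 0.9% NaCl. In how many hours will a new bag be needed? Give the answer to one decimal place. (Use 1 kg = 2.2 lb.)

Weight = 11.6 lb ÷ 2.2 lb/kg = 5.272727 kg
Dose = 7.5 mcg/kg/min × 5.272727 kg = 39.54545 mcg/min
39.54545 mcg/min × 60 min/hr = 2372.727 mcg/hr
Concentration = 50 mg ÷ 221 mL = 0.2262443 mg/mL = 226.2443 mcg/mL
Rate = 2372.727 mcg/hr ÷ 226.2443 mcg/mL = 10.48745 mL/hr
Duration = 221 mL ÷ 10.48745 mL/hr = 21.0728 hr

21.1 hours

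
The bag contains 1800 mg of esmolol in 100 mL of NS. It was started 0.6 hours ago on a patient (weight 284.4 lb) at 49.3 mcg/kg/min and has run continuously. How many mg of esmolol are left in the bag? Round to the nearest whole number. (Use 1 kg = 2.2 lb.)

Weight = 284.4 lb ÷ 2.2 lb/kg = 129.2727 kg
Dose = 49.3 mcg/kg/min × 129.2727 kg = 6373.145 mcg/min
6373.145 mcg/min × 60 min/hr = 382388.7 mcg/hr
Concentration = 1800 mg ÷ 100 mL = 18 mg/mL = 18000 mcg/mL
Rate = 382388.7 mcg/hr ÷ 18000 mcg/mL = 21.24382 mL/hr
Volume infused = 21.24382 mL/hr × 0.6 hr = 12.74629 mL
Volume remaining = 100 − 12.74629 = 87.25371 mL
Drug remaining = 87.25371 mL × 18000 mcg/mL = 1570567 mcg = 1570.567 mg

1571 mg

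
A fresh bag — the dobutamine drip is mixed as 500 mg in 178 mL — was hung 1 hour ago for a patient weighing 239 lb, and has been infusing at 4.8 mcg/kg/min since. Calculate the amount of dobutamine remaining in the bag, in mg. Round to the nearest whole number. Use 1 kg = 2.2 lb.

Weight = 239 lb ÷ 2.2 lb/kg = 108.6364 kg
Dose = 4.8 mcg/kg/min × 108.6364 kg = 521.4545 mcg/min
521.4545 mcg/min × 60 min/hr = 31287.27 mcg/hr
Concentration = 500 mg ÷ 178 mL = 2.808989 mg/mL = 2808.989 mcg/mL
Rate = 31287.27 mcg/hr ÷ 2808.989 mcg/mL = 11.13827 mL/hr
Volume infused = 11.13827 mL/hr × 1 hr = 11.13827 mL
Volume remaining = 178 − 11.13827 = 166.8617 mL
Drug remaining = 166.8617 mL × 2808.989 mcg/mL = 468712.7 mcg = 468.7127 mg

469 mg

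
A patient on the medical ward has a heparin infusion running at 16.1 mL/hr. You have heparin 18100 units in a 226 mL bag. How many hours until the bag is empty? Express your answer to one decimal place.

Duration = 226 mL ÷ 16.1 mL/hr = 14.03727 hr

14.0 hours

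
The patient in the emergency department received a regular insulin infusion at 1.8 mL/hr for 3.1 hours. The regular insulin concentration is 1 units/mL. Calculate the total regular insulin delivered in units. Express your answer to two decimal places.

Drug rate = 1.8 mL/hr × 1 units/mL = 1.8 units/hr
Total = 1.8 units/hr × 3.1 hr = 5.58 units

5.58 units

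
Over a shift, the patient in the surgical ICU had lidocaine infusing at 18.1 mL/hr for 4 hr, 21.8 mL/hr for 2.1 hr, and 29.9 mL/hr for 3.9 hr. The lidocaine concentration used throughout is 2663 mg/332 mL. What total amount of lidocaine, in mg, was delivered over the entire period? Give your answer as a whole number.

Concentration = 2663 mg ÷ 332 mL = 8.021084 mg/mL
Stage 1: 18.1 mL/hr × 4 hr = 72.4 mL → 72.4 mL × 8.021084 mg/mL = 580.7265 mg
Stage 2: 21.8 mL/hr × 2.1 hr = 45.78 mL → 45.78 mL × 8.021084 mg/mL = 367.2052 mg
Stage 3: 29.9 mL/hr × 3.9 hr = 116.61 mL → 116.61 mL × 8.021084 mg/mL = 935.3386 mg
Total = 580.7265 + 367.2052 + 935.3386 = 1883.27 mg

1883 mg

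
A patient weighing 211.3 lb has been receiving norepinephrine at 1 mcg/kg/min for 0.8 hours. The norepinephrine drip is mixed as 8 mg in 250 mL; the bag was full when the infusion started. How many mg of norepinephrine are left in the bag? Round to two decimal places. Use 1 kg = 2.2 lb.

Weight = 211.3 lb ÷ 2.2 lb/kg = 96.04545 kg
Dose = 1 mcg/kg/min × 96.04545 kg = 96.04545 mcg/min
96.04545 mcg/min × 60 min/hr = 5762.727 mcg/hr
Concentration = 8 mg ÷ 250 mL = 0.032 mg/mL = 32 mcg/mL
Rate = 5762.727 mcg/hr ÷ 32 mcg/mL = 180.0852 mL/hr
Volume infused = 180.0852 mL/hr × 0.8 hr = 144.0682 mL
Volume remaining = 250 − 144.0682 = 105.9318 mL
Drug remaining = 105.9318 mL × 32 mcg/mL = 3389.818 mcg = 3.389818 mg

3.39 mg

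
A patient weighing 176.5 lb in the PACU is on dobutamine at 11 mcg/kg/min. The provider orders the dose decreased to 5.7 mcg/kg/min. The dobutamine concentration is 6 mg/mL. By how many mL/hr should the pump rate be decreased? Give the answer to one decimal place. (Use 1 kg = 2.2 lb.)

At the current dose:
Weight = 176.5 lb ÷ 2.2 lb/kg = 80.22727 kg
Dose = 11 mcg/kg/min × 80.22727 kg = 882.5 mcg/min
882.5 mcg/min × 60 min/hr = 52950 mcg/hr
Concentration = 6 mg/mL = 6000 mcg/mL
Rate = 52950 mcg/hr ÷ 6000 mcg/mL = 8.825 mL/hr
At the new dose:
Dose = 5.7 mcg/kg/min × 80.22727 kg = 457.2955 mcg/min
457.2955 mcg/min × 60 min/hr = 27437.73 mcg/hr
Rate = 27437.73 mcg/hr ÷ 6000 mcg/mL = 4.572955 mL/hr
Change = 4.572955 − 8.825 = -4.252045 mL/hr → 4.252045 mL/hr decrease

4.3 mL/hr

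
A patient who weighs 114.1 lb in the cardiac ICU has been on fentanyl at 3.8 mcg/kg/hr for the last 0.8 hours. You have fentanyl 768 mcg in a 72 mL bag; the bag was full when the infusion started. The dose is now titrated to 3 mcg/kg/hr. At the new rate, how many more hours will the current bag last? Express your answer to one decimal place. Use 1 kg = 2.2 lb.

Initial rate:
Weight = 114.1 lb ÷ 2.2 lb/kg = 51.86364 kg
Dose = 3.8 mcg/kg/hr × 51.86364 kg = 197.0818 mcg/hr
Concentration = 768 mcg ÷ 72 mL = 10.66667 mcg/mL
Rate = 197.0818 mcg/hr ÷ 10.66667 mcg/mL = 18.47642 mL/hr
Volume infused so far = 18.47642 mL/hr × 0.8 hr = 14.78114 mL
Volume remaining = 72 − 14.78114 = 57.21886 mL
New rate:
Dose = 3 mcg/kg/hr × 51.86364 kg = 155.5909 mcg/hr
Rate = 155.5909 mcg/hr ÷ 10.66667 mcg/mL = 14.58665 mL/hr
Time remaining = 57.21886 mL ÷ 14.58665 mL/hr = 3.922688 hr

3.9 hours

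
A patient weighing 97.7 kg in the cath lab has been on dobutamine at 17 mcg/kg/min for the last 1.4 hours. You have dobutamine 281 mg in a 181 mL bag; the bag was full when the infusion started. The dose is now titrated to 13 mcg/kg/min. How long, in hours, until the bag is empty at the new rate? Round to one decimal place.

Initial rate:
Dose = 17 mcg/kg/min × 97.7 kg = 1660.9 mcg/min
1660.9 mcg/min × 60 min/hr = 99654 mcg/hr
Concentration = 281 mg ÷ 181 mL = 1.552486 mg/mL = 1552.486 mcg/mL
Rate = 99654 mcg/hr ÷ 1552.486 mcg/mL = 64.18994 mL/hr
Volume infused so far = 64.18994 mL/hr × 1.4 hr = 89.86592 mL
Volume remaining = 181 − 89.86592 = 91.13408 mL
New rate:
Dose = 13 mcg/kg/min × 97.7 kg = 1270.1 mcg/min
1270.1 mcg/min × 60 min/hr = 76206 mcg/hr
Rate = 76206 mcg/hr ÷ 1552.486 mcg/mL = 49.08643 mL/hr
Time remaining = 91.13408 mL ÷ 49.08643 mL/hr = 1.856604 hr

1.9 hours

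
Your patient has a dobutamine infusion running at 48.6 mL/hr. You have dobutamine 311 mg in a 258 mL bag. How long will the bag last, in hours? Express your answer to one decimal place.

Duration = 258 mL ÷ 48.6 mL/hr = 5.308642 hr

5.3 hours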